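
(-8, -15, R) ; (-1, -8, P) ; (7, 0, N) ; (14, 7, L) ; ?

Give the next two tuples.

(22, 15, J), (29, 22, H)

First component: -8, -1, 7, 14 → 22 → 29 (alternating steps +7, +8, +7, +8, …).
Second component: -15, -8, 0, 7 → 15 → 22 (always 7 less than the first component).
Letter: R, P, N, L → J → H (letters move back 2 places in the alphabet).
Putting the parts together: (22, 15, J) and then (29, 22, H).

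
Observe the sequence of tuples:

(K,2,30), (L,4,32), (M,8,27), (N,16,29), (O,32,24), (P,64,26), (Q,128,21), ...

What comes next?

Letter — letters move forward 1 place in the alphabet: K, L, M, N, O, P, Q → R.
For the second slot, ×2 each step: 2, 4, 8, 16, 32, 64, 128 → 256.
For the third slot, alternating steps +2, −5, +2, −5, …: 30, 32, 27, 29, 24, 26, 21 → 23.
Combining the parts gives (R,256,23).

(R,256,23)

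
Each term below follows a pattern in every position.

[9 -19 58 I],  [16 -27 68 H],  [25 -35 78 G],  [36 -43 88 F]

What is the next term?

For the first value, perfect squares: 3², 4², 5², …: 9, 16, 25, 36 → 49.
Second value: -19, -27, -35, -43 → -51 (−8 each step).
Third value: +10 each step; 58, 68, 78, 88 → 98.
Letter: letters move back 1 place in the alphabet, so I, H, G, F → E.
So the next term is [49 -51 98 E].

[49 -51 98 E]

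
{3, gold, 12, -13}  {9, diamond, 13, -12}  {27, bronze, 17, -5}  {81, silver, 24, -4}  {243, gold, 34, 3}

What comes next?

First value: 3, 9, 27, 81, 243 → 729 (×3 each step).
Rank: repeats gold → diamond → bronze → silver, so gold, diamond, bronze, silver, gold → diamond.
Third value: differences are 1, 4, 7, … (increasing by 3 each time), so 12, 13, 17, 24, 34 → 47.
Fourth value: -13, -12, -5, -4, 3 → 4 (alternating steps +1, +7, +1, +7, …).
Combining the parts gives {729, diamond, 47, 4}.

{729, diamond, 47, 4}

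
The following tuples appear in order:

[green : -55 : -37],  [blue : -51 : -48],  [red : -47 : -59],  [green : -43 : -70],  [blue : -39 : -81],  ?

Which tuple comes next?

Colour goes green, blue, red, green, blue → red (repeats green → blue → red).
Second component goes -55, -51, -47, -43, -39 → -35 (+4 each step).
Third component goes -37, -48, -59, -70, -81 → -92 (−11 each step).
Putting it together: [red : -35 : -92].

[red : -35 : -92]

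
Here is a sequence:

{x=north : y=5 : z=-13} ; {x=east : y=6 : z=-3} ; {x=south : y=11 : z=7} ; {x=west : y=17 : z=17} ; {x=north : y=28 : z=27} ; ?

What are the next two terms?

{x=east : y=45 : z=37}, {x=south : y=73 : z=47}

X — repeats north → east → south → west: north, east, south, west, north → east → south.
Y — each term is the sum of the two before it: 5, 6, 11, 17, 28 → 45 → 73.
Z: -13, -3, 7, 17, 27 → 37 → 47 (+10 each step).
Putting the parts together: {x=east : y=45 : z=37} and then {x=south : y=73 : z=47}.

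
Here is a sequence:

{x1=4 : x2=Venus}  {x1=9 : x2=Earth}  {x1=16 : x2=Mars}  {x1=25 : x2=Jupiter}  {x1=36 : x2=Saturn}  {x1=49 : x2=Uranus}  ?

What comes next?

{x1=64 : x2=Neptune}

X1 — perfect squares: 2², 3², 4², …: 4, 9, 16, 25, 36, 49 → 64.
X2 goes Venus, Earth, Mars, Jupiter, Saturn, Uranus → Neptune (runs through the planets Mercury→Neptune).
Putting it together: {x1=64 : x2=Neptune}.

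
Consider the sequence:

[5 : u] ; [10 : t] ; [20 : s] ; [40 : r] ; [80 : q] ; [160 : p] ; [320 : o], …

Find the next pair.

[640 : n]

First value: 5, 10, 20, 40, 80, 160, 320 → 640 (×2 each step).
Letter — letters move back 1 place in the alphabet: u, t, s, r, q, p, o → n.
Putting it together: [640 : n].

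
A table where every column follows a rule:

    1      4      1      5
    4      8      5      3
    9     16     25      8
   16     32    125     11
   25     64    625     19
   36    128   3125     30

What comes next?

49  256  15625  49

First component: 1, 4, 9, 16, 25, 36 → 49 (perfect squares: 1², 2², 3², …).
Second component: ×2 each step, so 4, 8, 16, 32, 64, 128 → 256.
Third component — ×5 each step: 1, 5, 25, 125, 625, 3125 → 15625.
Fourth component — each term is the sum of the two before it: 5, 3, 8, 11, 19, 30 → 49.
Combining the parts gives 49  256  15625  49.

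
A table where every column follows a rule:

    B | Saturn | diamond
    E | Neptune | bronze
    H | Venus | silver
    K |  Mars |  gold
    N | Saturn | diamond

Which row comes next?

Q  Neptune  bronze

For the letter, letters move forward 3 places in the alphabet: B, E, H, K, N → Q.
Planet: repeats Saturn → Neptune → Venus → Mars; Saturn, Neptune, Venus, Mars, Saturn → Neptune.
Rank: repeats diamond → bronze → silver → gold, so diamond, bronze, silver, gold, diamond → bronze.
Combining the parts gives Q  Neptune  bronze.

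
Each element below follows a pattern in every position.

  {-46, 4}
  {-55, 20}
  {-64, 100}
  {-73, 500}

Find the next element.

{-82, 2500}

First component — −9 each step: -46, -55, -64, -73 → -82.
For the second component, ×5 each step: 4, 20, 100, 500 → 2500.
So the next element is {-82, 2500}.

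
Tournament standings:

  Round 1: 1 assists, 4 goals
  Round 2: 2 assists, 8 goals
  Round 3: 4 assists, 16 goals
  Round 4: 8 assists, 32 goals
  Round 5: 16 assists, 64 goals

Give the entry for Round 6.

32 assists, 128 goals

Assists: ×2 each step; 1, 2, 4, 8, 16 → 32.
Goals — ×2 each step: 4, 8, 16, 32, 64 → 128.
Combining the parts gives 32 assists, 128 goals.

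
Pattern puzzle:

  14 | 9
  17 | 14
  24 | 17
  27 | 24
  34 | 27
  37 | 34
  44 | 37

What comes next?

47 | 44

First coordinate: 14, 17, 24, 27, 34, 37, 44 → 47 (alternating steps +3, +7, +3, +7, …).
Second coordinate goes 9, 14, 17, 24, 27, 34, 37 → 44 (always the previous value of the first coordinate).
Combining the parts gives 47 | 44.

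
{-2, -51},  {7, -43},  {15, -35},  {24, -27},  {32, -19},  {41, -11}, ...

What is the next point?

{49, -3}

First part: alternating steps +9, +8, +9, +8, …; -2, 7, 15, 24, 32, 41 → 49.
Second part goes -51, -43, -35, -27, -19, -11 → -3 (+8 each step).
So the next point is {49, -3}.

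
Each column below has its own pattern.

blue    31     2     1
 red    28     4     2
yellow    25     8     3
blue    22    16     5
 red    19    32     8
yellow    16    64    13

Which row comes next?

Colour goes blue, red, yellow, blue, red, yellow → blue (repeats blue → red → yellow).
Second component: 31, 28, 25, 22, 19, 16 → 13 (−3 each step).
Third component: ×2 each step; 2, 4, 8, 16, 32, 64 → 128.
Fourth component: 1, 2, 3, 5, 8, 13 → 21 (each term is the sum of the two before it).
Putting it together: blue  13  128  21.

blue  13  128  21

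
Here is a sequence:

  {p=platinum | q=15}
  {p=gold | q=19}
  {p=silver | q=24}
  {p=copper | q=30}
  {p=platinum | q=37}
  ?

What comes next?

{p=gold | q=45}

P: repeats platinum → gold → silver → copper, so platinum, gold, silver, copper, platinum → gold.
For the q, differences are 4, 5, 6, … (increasing by 1 each time): 15, 19, 24, 30, 37 → 45.
Putting it together: {p=gold | q=45}.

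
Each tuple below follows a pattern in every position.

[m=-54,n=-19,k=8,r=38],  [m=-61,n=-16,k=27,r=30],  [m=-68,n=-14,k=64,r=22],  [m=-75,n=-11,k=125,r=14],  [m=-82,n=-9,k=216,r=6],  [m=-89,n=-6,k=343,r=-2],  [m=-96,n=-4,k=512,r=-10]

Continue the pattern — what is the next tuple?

[m=-103,n=-1,k=729,r=-18]

M: −7 each step; -54, -61, -68, -75, -82, -89, -96 → -103.
N: alternating steps +3, +2, +3, +2, …, so -19, -16, -14, -11, -9, -6, -4 → -1.
For the k, perfect cubes: 2³, 3³, 4³, …: 8, 27, 64, 125, 216, 343, 512 → 729.
R: 38, 30, 22, 14, 6, -2, -10 → -18 (−8 each step).
Combining the parts gives [m=-103,n=-1,k=729,r=-18].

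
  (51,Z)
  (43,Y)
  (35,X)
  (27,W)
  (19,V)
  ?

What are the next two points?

First coordinate: −8 each step; 51, 43, 35, 27, 19 → 11 → 3.
Letter: letters move back 1 place in the alphabet, so Z, Y, X, W, V → U → T.
So the next two points are (11,U) and (3,T).

(11,U), (3,T)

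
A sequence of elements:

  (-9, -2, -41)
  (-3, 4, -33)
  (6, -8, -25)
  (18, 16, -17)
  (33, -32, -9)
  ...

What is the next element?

(51, 64, -1)

First value — differences are 6, 9, 12, … (increasing by 3 each time): -9, -3, 6, 18, 33 → 51.
Second value goes -2, 4, -8, 16, -32 → 64 (×(-2) each step).
For the third value, +8 each step: -41, -33, -25, -17, -9 → -1.
So the next element is (51, 64, -1).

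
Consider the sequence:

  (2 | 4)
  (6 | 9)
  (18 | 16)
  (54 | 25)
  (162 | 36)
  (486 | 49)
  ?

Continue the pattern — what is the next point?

First entry — ×3 each step: 2, 6, 18, 54, 162, 486 → 1458.
For the second entry, perfect squares: 2², 3², 4², …: 4, 9, 16, 25, 36, 49 → 64.
Putting it together: (1458 | 64).

(1458 | 64)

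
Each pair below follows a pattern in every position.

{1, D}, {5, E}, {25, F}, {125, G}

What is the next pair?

For the first value, ×5 each step: 1, 5, 25, 125 → 625.
Letter: letters move forward 1 place in the alphabet; D, E, F, G → H.
Putting it together: {625, H}.

{625, H}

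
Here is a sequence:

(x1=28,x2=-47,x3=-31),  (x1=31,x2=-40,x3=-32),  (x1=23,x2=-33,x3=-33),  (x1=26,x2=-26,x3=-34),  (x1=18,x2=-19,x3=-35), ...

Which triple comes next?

(x1=21,x2=-12,x3=-36)

For the x1, alternating steps +3, −8, +3, −8, …: 28, 31, 23, 26, 18 → 21.
X2 — +7 each step: -47, -40, -33, -26, -19 → -12.
X3 — −1 each step: -31, -32, -33, -34, -35 → -36.
So the next triple is (x1=21,x2=-12,x3=-36).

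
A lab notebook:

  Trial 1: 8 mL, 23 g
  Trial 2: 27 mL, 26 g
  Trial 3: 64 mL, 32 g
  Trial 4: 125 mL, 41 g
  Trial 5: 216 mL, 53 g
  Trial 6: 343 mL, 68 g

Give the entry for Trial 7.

ML: 8, 27, 64, 125, 216, 343 → 512 (perfect cubes: 2³, 3³, 4³, …).
G goes 23, 26, 32, 41, 53, 68 → 86 (differences are 3, 6, 9, … (increasing by 3 each time)).
Putting it together: 512 mL, 86 g.

512 mL, 86 g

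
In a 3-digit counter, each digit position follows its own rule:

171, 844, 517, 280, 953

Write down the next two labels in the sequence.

626, 399

For the first digit, −3 each step, mod 10: 1, 8, 5, 2, 9 → 6 → 3.
Second digit: −3 each step, mod 10, so 7, 4, 1, 8, 5 → 2 → 9.
Third digit goes 1, 4, 7, 0, 3 → 6 → 9 (+3 each step, mod 10).
So the next two labels are 626 and 399.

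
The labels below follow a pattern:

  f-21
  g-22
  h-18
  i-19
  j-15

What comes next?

k-16

Letter: f, g, h, i, j → k (letters move forward 1 place in the alphabet).
Second component: 21, 22, 18, 19, 15 → 16 (alternating steps +1, −4, +1, −4, …).
So the next label is k-16.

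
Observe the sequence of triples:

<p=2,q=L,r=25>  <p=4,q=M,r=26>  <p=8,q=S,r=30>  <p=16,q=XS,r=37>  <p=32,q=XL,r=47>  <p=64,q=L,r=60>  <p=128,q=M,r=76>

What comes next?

For the p, ×2 each step: 2, 4, 8, 16, 32, 64, 128 → 256.
Q goes L, M, S, XS, XL, L, M → S (repeats L → M → S → XS → XL).
R: differences are 1, 4, 7, … (increasing by 3 each time); 25, 26, 30, 37, 47, 60, 76 → 95.
Putting it together: <p=256,q=S,r=95>.

<p=256,q=S,r=95>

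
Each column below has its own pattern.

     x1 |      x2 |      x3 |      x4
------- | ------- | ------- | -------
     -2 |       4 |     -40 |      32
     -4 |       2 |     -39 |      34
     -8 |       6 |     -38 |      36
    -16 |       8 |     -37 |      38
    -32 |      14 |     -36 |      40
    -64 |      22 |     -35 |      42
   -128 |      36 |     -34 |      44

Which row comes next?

-256  58  -33  46

Column x1: ×2 each step, so -2, -4, -8, -16, -32, -64, -128 → -256.
Column x2 goes 4, 2, 6, 8, 14, 22, 36 → 58 (each term is the sum of the two before it).
Column x3: +1 each step; -40, -39, -38, -37, -36, -35, -34 → -33.
Column x4 goes 32, 34, 36, 38, 40, 42, 44 → 46 (+2 each step).
Combining the parts gives -256  58  -33  46.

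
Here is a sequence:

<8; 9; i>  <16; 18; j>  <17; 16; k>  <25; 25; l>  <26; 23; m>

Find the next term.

First entry goes 8, 16, 17, 25, 26 → 34 (alternating steps +8, +1, +8, +1, …).
Second entry: alternating steps +9, −2, +9, −2, …, so 9, 18, 16, 25, 23 → 32.
Letter: letters move forward 1 place in the alphabet; i, j, k, l, m → n.
Combining the parts gives <34; 32; n>.

<34; 32; n>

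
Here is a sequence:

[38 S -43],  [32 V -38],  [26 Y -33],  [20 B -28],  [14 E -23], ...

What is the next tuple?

[8 H -18]

For the first value, −6 each step: 38, 32, 26, 20, 14 → 8.
Letter: S, V, Y, B, E → H (letters move forward 3 places in the alphabet, wrapping Z→A).
For the third value, +5 each step: -43, -38, -33, -28, -23 → -18.
So the next tuple is [8 H -18].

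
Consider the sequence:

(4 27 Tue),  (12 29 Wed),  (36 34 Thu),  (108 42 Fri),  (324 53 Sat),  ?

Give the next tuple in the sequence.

(972 67 Sun)

First value: 4, 12, 36, 108, 324 → 972 (×3 each step).
Second value — differences are 2, 5, 8, … (increasing by 3 each time): 27, 29, 34, 42, 53 → 67.
Day: runs through the weekdays Mon→Sun; Tue, Wed, Thu, Fri, Sat → Sun.
So the next tuple is (972 67 Sun).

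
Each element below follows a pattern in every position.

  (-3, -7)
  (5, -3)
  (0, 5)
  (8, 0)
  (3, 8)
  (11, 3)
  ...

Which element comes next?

First value: alternating steps +8, −5, +8, −5, …; -3, 5, 0, 8, 3, 11 → 6.
Second value — always the previous value of the first value: -7, -3, 5, 0, 8, 3 → 11.
Putting it together: (6, 11).

(6, 11)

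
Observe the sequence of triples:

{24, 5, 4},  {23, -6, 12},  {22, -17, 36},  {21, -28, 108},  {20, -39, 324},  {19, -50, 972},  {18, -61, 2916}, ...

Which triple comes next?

First coordinate: 24, 23, 22, 21, 20, 19, 18 → 17 (−1 each step).
Second coordinate: 5, -6, -17, -28, -39, -50, -61 → -72 (−11 each step).
Third coordinate: ×3 each step, so 4, 12, 36, 108, 324, 972, 2916 → 8748.
Combining the parts gives {17, -72, 8748}.

{17, -72, 8748}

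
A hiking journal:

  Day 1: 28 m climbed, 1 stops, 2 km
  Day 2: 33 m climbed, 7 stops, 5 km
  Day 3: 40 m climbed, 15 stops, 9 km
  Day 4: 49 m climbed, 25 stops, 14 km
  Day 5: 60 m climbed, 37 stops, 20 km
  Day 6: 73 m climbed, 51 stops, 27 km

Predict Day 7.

88 m climbed, 67 stops, 35 km

For the m climbed, differences are 5, 7, 9, … (increasing by 2 each time): 28, 33, 40, 49, 60, 73 → 88.
Stops: differences are 6, 8, 10, … (increasing by 2 each time), so 1, 7, 15, 25, 37, 51 → 67.
Km: differences are 3, 4, 5, … (increasing by 1 each time), so 2, 5, 9, 14, 20, 27 → 35.
Combining the parts gives 88 m climbed, 67 stops, 35 km.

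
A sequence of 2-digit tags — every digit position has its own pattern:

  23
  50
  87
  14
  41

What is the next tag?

78

For the first digit, +3 each step, mod 10: 2, 5, 8, 1, 4 → 7.
For the second digit, −3 each step, mod 10: 3, 0, 7, 4, 1 → 8.
Combining the parts gives 78.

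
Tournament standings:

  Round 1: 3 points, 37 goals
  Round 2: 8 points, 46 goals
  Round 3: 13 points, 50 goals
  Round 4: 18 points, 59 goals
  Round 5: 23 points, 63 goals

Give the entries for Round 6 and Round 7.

28 points, 72 goals; 33 points, 76 goals

Points goes 3, 8, 13, 18, 23 → 28 → 33 (+5 each step).
Goals: alternating steps +9, +4, +9, +4, …; 37, 46, 50, 59, 63 → 72 → 76.
So the next two lines are 28 points, 72 goals and 33 points, 76 goals.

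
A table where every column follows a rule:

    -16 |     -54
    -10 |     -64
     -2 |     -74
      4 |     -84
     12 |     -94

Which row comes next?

18  -104

First component — alternating steps +6, +8, +6, +8, …: -16, -10, -2, 4, 12 → 18.
Second component: -54, -64, -74, -84, -94 → -104 (−10 each step).
So the next row is 18  -104.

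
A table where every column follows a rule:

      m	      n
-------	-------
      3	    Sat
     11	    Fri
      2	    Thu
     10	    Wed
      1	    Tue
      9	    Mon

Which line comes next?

0  Sun

Column m — alternating steps +8, −9, +8, −9, …: 3, 11, 2, 10, 1, 9 → 0.
Column n — runs backward through the weekdays Mon→Sun: Sat, Fri, Thu, Wed, Tue, Mon → Sun.
So the next line is 0  Sun.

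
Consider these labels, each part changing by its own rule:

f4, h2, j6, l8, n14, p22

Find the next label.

For the letter, letters move forward 2 places in the alphabet: f, h, j, l, n, p → r.
For the second component, each term is the sum of the two before it: 4, 2, 6, 8, 14, 22 → 36.
Combining the parts gives r36.

r36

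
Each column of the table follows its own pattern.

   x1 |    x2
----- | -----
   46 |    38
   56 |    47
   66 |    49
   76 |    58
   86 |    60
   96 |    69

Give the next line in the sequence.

106  71

Column x1: +10 each step; 46, 56, 66, 76, 86, 96 → 106.
Column x2 goes 38, 47, 49, 58, 60, 69 → 71 (alternating steps +9, +2, +9, +2, …).
Putting it together: 106  71.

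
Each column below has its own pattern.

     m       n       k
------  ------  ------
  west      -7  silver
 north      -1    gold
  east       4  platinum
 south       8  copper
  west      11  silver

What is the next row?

north  13  gold

Column m — repeats west → north → east → south: west, north, east, south, west → north.
For the column n, differences are 6, 5, 4, … (decreasing by 1 each time): -7, -1, 4, 8, 11 → 13.
Column k goes silver, gold, platinum, copper, silver → gold (repeats silver → gold → platinum → copper).
Putting it together: north  13  gold.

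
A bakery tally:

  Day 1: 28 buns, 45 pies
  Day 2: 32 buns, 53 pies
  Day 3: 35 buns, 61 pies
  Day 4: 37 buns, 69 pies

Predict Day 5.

Buns: 28, 32, 35, 37 → 38 (differences are 4, 3, 2, … (decreasing by 1 each time)).
Pies: 45, 53, 61, 69 → 77 (+8 each step).
Putting it together: 38 buns, 77 pies.

38 buns, 77 pies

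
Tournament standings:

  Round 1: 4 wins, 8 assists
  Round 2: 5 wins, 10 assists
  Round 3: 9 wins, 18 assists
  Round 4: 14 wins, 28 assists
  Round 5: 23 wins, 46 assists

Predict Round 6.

Wins — each term is the sum of the two before it: 4, 5, 9, 14, 23 → 37.
Assists goes 8, 10, 18, 28, 46 → 74 (always 2 × the wins).
So the next row is 37 wins, 74 assists.

37 wins, 74 assists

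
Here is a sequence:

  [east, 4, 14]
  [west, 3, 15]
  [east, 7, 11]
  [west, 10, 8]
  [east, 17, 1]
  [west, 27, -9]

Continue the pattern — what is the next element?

[east, 44, -26]

Direction: east, west, east, west, east, west → east (alternates east ↔ west).
Second slot: each term is the sum of the two before it, so 4, 3, 7, 10, 17, 27 → 44.
Third slot: together with the second slot always sums to 18; 14, 15, 11, 8, 1, -9 → -26.
So the next element is [east, 44, -26].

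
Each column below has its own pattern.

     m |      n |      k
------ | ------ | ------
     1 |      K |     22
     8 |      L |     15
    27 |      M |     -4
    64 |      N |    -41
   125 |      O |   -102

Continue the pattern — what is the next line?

Column m: 1, 8, 27, 64, 125 → 216 (perfect cubes: 1³, 2³, 3³, …).
Column n: letters move forward 1 place in the alphabet, so K, L, M, N, O → P.
Column k: 22, 15, -4, -41, -102 → -193 (together with the column m always sums to 23).
So the next line is 216  P  -193.

216  P  -193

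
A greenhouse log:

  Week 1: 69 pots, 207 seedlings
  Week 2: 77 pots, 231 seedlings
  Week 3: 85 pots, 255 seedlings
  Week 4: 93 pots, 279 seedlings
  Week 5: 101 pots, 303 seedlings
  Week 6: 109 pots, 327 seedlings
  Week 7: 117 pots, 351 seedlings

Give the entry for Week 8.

Pots: +8 each step, so 69, 77, 85, 93, 101, 109, 117 → 125.
Seedlings: 207, 231, 255, 279, 303, 327, 351 → 375 (always 3 × the pots).
Putting it together: 125 pots, 375 seedlings.

125 pots, 375 seedlings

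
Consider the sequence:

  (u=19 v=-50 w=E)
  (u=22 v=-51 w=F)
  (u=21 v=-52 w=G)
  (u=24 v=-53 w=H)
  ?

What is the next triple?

U: 19, 22, 21, 24 → 23 (alternating steps +3, −1, +3, −1, …).
V: -50, -51, -52, -53 → -54 (−1 each step).
W: letters move forward 1 place in the alphabet, so E, F, G, H → I.
So the next triple is (u=23 v=-54 w=I).

(u=23 v=-54 w=I)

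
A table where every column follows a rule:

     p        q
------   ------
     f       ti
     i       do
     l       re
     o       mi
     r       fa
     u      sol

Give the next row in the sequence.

Column p — letters move forward 3 places in the alphabet: f, i, l, o, r, u → x.
Column q goes ti, do, re, mi, fa, sol → la (runs through the solfège scale do→ti).
So the next row is x  la.

x  la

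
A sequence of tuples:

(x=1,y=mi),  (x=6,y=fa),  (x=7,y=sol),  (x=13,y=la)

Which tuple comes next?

X — each term is the sum of the two before it: 1, 6, 7, 13 → 20.
Y: mi, fa, sol, la → ti (runs through the solfège scale do→ti).
Combining the parts gives (x=20,y=ti).

(x=20,y=ti)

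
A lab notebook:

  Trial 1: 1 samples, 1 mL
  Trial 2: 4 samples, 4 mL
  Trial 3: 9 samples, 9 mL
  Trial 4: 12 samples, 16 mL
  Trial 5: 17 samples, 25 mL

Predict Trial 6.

20 samples, 36 mL

Samples goes 1, 4, 9, 12, 17 → 20 (alternating steps +3, +5, +3, +5, …).
ML: perfect squares: 1², 2², 3², …, so 1, 4, 9, 16, 25 → 36.
Putting it together: 20 samples, 36 mL.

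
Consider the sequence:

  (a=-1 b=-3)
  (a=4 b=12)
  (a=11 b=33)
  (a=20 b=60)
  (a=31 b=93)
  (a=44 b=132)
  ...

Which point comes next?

(a=59 b=177)

For the a, differences are 5, 7, 9, … (increasing by 2 each time): -1, 4, 11, 20, 31, 44 → 59.
B — always 3 × the a: -3, 12, 33, 60, 93, 132 → 177.
Putting it together: (a=59 b=177).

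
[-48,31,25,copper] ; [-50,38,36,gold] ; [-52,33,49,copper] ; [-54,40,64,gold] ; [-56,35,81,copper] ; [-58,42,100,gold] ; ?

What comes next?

For the first coordinate, −2 each step: -48, -50, -52, -54, -56, -58 → -60.
Second coordinate — alternating steps +7, −5, +7, −5, …: 31, 38, 33, 40, 35, 42 → 37.
Third coordinate goes 25, 36, 49, 64, 81, 100 → 121 (perfect squares: 5², 6², 7², …).
Metal: alternates copper ↔ gold; copper, gold, copper, gold, copper, gold → copper.
Combining the parts gives [-60,37,121,copper].

[-60,37,121,copper]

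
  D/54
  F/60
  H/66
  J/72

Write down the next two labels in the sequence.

Letter: letters move forward 2 places in the alphabet, so D, F, H, J → L → N.
Second component goes 54, 60, 66, 72 → 78 → 84 (+6 each step).
So the next two labels are L/78 and N/84.

L/78, N/84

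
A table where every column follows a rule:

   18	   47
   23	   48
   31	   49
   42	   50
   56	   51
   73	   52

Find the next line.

First component: differences are 5, 8, 11, … (increasing by 3 each time), so 18, 23, 31, 42, 56, 73 → 93.
Second component goes 47, 48, 49, 50, 51, 52 → 53 (+1 each step).
So the next line is 93  53.

93  53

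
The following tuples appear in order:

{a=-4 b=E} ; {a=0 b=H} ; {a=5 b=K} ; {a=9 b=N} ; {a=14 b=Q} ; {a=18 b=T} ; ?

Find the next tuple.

{a=23 b=W}

A: alternating steps +4, +5, +4, +5, …; -4, 0, 5, 9, 14, 18 → 23.
B — letters move forward 3 places in the alphabet: E, H, K, N, Q, T → W.
Combining the parts gives {a=23 b=W}.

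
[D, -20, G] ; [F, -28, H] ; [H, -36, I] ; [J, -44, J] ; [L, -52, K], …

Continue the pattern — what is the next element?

First letter: D, F, H, J, L → N (letters move forward 2 places in the alphabet).
Second entry: -20, -28, -36, -44, -52 → -60 (−8 each step).
Second letter: G, H, I, J, K → L (letters move forward 1 place in the alphabet).
Combining the parts gives [N, -60, L].

[N, -60, L]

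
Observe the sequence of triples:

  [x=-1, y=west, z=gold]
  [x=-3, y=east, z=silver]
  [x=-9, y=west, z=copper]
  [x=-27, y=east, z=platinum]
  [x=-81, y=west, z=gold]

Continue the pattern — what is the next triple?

X: -1, -3, -9, -27, -81 → -243 (×3 each step).
Y: alternates west ↔ east; west, east, west, east, west → east.
For the z, repeats gold → silver → copper → platinum: gold, silver, copper, platinum, gold → silver.
Combining the parts gives [x=-243, y=east, z=silver].

[x=-243, y=east, z=silver]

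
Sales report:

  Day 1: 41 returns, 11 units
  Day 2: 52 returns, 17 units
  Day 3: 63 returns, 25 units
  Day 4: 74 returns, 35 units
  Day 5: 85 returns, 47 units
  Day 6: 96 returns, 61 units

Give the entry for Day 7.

Returns: 41, 52, 63, 74, 85, 96 → 107 (+11 each step).
Units — differences are 6, 8, 10, … (increasing by 2 each time): 11, 17, 25, 35, 47, 61 → 77.
Combining the parts gives 107 returns, 77 units.

107 returns, 77 units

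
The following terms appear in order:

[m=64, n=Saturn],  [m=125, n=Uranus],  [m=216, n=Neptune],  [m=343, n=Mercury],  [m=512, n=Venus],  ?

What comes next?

[m=729, n=Earth]

M — perfect cubes: 4³, 5³, 6³, …: 64, 125, 216, 343, 512 → 729.
N: runs through the planets Mercury→Neptune, so Saturn, Uranus, Neptune, Mercury, Venus → Earth.
So the next term is [m=729, n=Earth].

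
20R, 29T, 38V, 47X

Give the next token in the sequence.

First component: +9 each step; 20, 29, 38, 47 → 56.
Letter goes R, T, V, X → Z (letters move forward 2 places in the alphabet).
Combining the parts gives 56Z.

56Z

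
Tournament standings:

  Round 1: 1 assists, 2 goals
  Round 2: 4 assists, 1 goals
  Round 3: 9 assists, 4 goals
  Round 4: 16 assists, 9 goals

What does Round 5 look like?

25 assists, 16 goals

Assists goes 1, 4, 9, 16 → 25 (perfect squares: 1², 2², 3², …).
Goals: 2, 1, 4, 9 → 16 (always the previous value of the assists).
Putting it together: 25 assists, 16 goals.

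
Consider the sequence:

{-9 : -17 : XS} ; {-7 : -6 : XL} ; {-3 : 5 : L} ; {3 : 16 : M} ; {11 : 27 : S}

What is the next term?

{21 : 38 : XS}

First entry: -9, -7, -3, 3, 11 → 21 (differences are 2, 4, 6, … (increasing by 2 each time)).
Second entry: -17, -6, 5, 16, 27 → 38 (+11 each step).
Size: runs backward through clothing sizes XS→XL; XS, XL, L, M, S → XS.
Putting it together: {21 : 38 : XS}.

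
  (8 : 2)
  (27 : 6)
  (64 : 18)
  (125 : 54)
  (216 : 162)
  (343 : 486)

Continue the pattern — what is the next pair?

First value — perfect cubes: 2³, 3³, 4³, …: 8, 27, 64, 125, 216, 343 → 512.
Second value — ×3 each step: 2, 6, 18, 54, 162, 486 → 1458.
So the next pair is (512 : 1458).

(512 : 1458)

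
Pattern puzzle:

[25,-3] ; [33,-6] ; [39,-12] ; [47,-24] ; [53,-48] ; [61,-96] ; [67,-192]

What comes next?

First component — alternating steps +8, +6, +8, +6, …: 25, 33, 39, 47, 53, 61, 67 → 75.
Second component: ×2 each step, so -3, -6, -12, -24, -48, -96, -192 → -384.
Combining the parts gives [75,-384].

[75,-384]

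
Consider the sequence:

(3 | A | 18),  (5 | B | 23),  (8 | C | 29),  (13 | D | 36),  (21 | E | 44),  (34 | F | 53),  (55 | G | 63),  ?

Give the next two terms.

First component: 3, 5, 8, 13, 21, 34, 55 → 89 → 144 (each term is the sum of the two before it).
Letter: A, B, C, D, E, F, G → H → I (letters move forward 1 place in the alphabet).
Third component: differences are 5, 6, 7, … (increasing by 1 each time), so 18, 23, 29, 36, 44, 53, 63 → 74 → 86.
Putting the parts together: (89 | H | 74) and then (144 | I | 86).

(89 | H | 74), (144 | I | 86)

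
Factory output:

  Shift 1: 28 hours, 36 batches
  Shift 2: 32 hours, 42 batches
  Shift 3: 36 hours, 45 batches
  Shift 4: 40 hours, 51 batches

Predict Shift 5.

Hours: 28, 32, 36, 40 → 44 (+4 each step).
For the batches, alternating steps +6, +3, +6, +3, …: 36, 42, 45, 51 → 54.
So the next row is 44 hours, 54 batches.

44 hours, 54 batches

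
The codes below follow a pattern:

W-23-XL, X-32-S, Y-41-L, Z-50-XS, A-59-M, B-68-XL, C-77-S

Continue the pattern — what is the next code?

Letter: letters move forward 1 place in the alphabet, wrapping Z→A, so W, X, Y, Z, A, B, C → D.
Second component goes 23, 32, 41, 50, 59, 68, 77 → 86 (+9 each step).
For the size, repeats XL → S → L → XS → M: XL, S, L, XS, M, XL, S → L.
So the next code is D-86-L.

D-86-L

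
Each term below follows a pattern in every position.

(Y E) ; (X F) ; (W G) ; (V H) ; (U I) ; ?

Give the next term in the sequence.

(T J)

First letter — letters move back 1 place in the alphabet: Y, X, W, V, U → T.
Second letter goes E, F, G, H, I → J (letters move forward 1 place in the alphabet).
So the next term is (T J).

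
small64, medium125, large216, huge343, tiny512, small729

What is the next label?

Size: repeats small → medium → large → huge → tiny; small, medium, large, huge, tiny, small → medium.
Second component goes 64, 125, 216, 343, 512, 729 → 1000 (perfect cubes: 4³, 5³, 6³, …).
Combining the parts gives medium1000.

medium1000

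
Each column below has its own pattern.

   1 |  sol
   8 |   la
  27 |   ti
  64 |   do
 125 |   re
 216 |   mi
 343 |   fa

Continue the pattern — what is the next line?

512  sol

First component goes 1, 8, 27, 64, 125, 216, 343 → 512 (perfect cubes: 1³, 2³, 3³, …).
Note goes sol, la, ti, do, re, mi, fa → sol (runs through the solfège scale do→ti).
So the next line is 512  sol.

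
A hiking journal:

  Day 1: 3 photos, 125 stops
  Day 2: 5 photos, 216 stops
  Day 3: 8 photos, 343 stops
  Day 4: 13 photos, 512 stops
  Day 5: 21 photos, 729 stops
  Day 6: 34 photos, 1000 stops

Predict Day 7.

Photos: each term is the sum of the two before it, so 3, 5, 8, 13, 21, 34 → 55.
Stops: perfect cubes: 5³, 6³, 7³, …; 125, 216, 343, 512, 729, 1000 → 1331.
Putting it together: 55 photos, 1331 stops.

55 photos, 1331 stops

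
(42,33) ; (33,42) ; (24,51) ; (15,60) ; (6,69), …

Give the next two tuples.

(-3,78), (-12,87)

First entry goes 42, 33, 24, 15, 6 → -3 → -12 (−9 each step).
Second entry: 33, 42, 51, 60, 69 → 78 → 87 (together with the first entry always sums to 75).
Putting the parts together: (-3,78) and then (-12,87).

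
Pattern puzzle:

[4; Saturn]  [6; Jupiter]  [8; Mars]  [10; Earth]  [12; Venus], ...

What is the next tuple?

[14; Mercury]

For the first part, +2 each step: 4, 6, 8, 10, 12 → 14.
Planet: Saturn, Jupiter, Mars, Earth, Venus → Mercury (runs backward through the planets Mercury→Neptune).
Putting it together: [14; Mercury].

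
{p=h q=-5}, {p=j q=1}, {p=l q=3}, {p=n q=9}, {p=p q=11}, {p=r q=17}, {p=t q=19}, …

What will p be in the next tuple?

For the p, letters move forward 2 places in the alphabet: h, j, l, n, p, r, t → v.

v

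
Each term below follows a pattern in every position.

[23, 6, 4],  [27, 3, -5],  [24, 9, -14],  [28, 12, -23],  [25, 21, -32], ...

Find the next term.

[29, 33, -41]

First coordinate: alternating steps +4, −3, +4, −3, …; 23, 27, 24, 28, 25 → 29.
For the second coordinate, each term is the sum of the two before it: 6, 3, 9, 12, 21 → 33.
For the third coordinate, −9 each step: 4, -5, -14, -23, -32 → -41.
So the next term is [29, 33, -41].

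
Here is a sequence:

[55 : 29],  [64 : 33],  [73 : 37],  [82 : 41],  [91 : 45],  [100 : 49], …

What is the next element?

First component: +9 each step; 55, 64, 73, 82, 91, 100 → 109.
Second component goes 29, 33, 37, 41, 45, 49 → 53 (+4 each step).
Combining the parts gives [109 : 53].

[109 : 53]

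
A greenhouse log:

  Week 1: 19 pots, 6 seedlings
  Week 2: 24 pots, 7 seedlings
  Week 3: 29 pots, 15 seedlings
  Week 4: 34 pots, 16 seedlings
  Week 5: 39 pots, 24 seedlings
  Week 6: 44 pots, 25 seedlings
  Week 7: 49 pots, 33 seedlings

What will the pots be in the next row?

54

Pots: 19, 24, 29, 34, 39, 44, 49 → 54 (+5 each step).
Seedlings: alternating steps +1, +8, +1, +8, …, so 6, 7, 15, 16, 24, 25, 33 → 34.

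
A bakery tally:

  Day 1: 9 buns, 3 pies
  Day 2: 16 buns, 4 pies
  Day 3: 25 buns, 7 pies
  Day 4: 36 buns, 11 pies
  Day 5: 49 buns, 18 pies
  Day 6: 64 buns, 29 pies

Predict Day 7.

81 buns, 47 pies

For the buns, perfect squares: 3², 4², 5², …: 9, 16, 25, 36, 49, 64 → 81.
Pies — each term is the sum of the two before it: 3, 4, 7, 11, 18, 29 → 47.
Combining the parts gives 81 buns, 47 pies.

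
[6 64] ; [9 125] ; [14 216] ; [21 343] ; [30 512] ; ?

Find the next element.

[41 729]

First value: differences are 3, 5, 7, … (increasing by 2 each time); 6, 9, 14, 21, 30 → 41.
Second value goes 64, 125, 216, 343, 512 → 729 (perfect cubes: 4³, 5³, 6³, …).
Combining the parts gives [41 729].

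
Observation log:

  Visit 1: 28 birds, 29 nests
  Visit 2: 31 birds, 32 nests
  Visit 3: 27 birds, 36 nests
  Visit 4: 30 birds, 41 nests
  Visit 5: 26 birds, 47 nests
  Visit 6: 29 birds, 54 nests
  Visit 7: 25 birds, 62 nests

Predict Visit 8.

Birds — alternating steps +3, −4, +3, −4, …: 28, 31, 27, 30, 26, 29, 25 → 28.
Nests: differences are 3, 4, 5, … (increasing by 1 each time), so 29, 32, 36, 41, 47, 54, 62 → 71.
So the next row is 28 birds, 71 nests.

28 birds, 71 nests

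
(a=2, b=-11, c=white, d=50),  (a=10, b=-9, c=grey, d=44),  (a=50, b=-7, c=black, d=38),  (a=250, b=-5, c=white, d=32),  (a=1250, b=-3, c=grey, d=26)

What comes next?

(a=6250, b=-1, c=black, d=20)

A: ×5 each step; 2, 10, 50, 250, 1250 → 6250.
B: +2 each step, so -11, -9, -7, -5, -3 → -1.
C — repeats white → grey → black: white, grey, black, white, grey → black.
D goes 50, 44, 38, 32, 26 → 20 (−6 each step).
Putting it together: (a=6250, b=-1, c=black, d=20).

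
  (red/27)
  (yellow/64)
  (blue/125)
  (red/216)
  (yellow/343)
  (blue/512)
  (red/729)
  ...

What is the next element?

For the colour, repeats red → yellow → blue: red, yellow, blue, red, yellow, blue, red → yellow.
For the second value, perfect cubes: 3³, 4³, 5³, …: 27, 64, 125, 216, 343, 512, 729 → 1000.
So the next element is (yellow/1000).

(yellow/1000)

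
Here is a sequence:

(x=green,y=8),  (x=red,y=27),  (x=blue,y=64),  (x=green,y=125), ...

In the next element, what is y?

216

Y: perfect cubes: 2³, 3³, 4³, …, so 8, 27, 64, 125 → 216.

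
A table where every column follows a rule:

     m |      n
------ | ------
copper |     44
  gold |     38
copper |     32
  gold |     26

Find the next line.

Column m goes copper, gold, copper, gold → copper (alternates copper ↔ gold).
Column n goes 44, 38, 32, 26 → 20 (−6 each step).
Putting it together: copper  20.

copper  20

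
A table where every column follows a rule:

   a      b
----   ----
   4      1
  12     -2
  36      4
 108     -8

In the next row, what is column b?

Column b: 1, -2, 4, -8 → 16 (×(-2) each step).

16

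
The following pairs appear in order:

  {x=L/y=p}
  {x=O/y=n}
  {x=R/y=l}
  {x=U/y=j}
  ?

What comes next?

For the x, letters move forward 3 places in the alphabet: L, O, R, U → X.
Y: letters move back 2 places in the alphabet, so p, n, l, j → h.
Putting it together: {x=X/y=h}.

{x=X/y=h}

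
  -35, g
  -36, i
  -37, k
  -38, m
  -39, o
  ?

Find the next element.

-40, q

First part goes -35, -36, -37, -38, -39 → -40 (−1 each step).
Letter: letters move forward 2 places in the alphabet; g, i, k, m, o → q.
Putting it together: -40, q.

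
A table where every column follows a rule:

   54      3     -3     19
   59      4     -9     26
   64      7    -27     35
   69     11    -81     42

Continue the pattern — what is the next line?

74  18  -243  51

First component: +5 each step; 54, 59, 64, 69 → 74.
Second component — each term is the sum of the two before it: 3, 4, 7, 11 → 18.
Third component — ×3 each step: -3, -9, -27, -81 → -243.
Fourth component: alternating steps +7, +9, +7, +9, …; 19, 26, 35, 42 → 51.
Combining the parts gives 74  18  -243  51.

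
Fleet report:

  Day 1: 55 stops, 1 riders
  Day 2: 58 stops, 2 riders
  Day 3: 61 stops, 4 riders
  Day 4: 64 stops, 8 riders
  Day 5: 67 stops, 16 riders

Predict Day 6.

70 stops, 32 riders

Stops: +3 each step, so 55, 58, 61, 64, 67 → 70.
Riders: ×2 each step, so 1, 2, 4, 8, 16 → 32.
Putting it together: 70 stops, 32 riders.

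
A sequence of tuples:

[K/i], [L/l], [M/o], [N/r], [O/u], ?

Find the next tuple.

First letter — letters move forward 1 place in the alphabet: K, L, M, N, O → P.
Second letter goes i, l, o, r, u → x (letters move forward 3 places in the alphabet).
So the next tuple is [P/x].

[P/x]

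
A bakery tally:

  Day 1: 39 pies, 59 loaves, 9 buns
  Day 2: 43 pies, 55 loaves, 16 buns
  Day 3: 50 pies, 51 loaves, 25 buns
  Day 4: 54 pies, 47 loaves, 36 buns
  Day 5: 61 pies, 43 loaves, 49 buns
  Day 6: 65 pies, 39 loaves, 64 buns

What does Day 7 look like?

72 pies, 35 loaves, 81 buns

For the pies, alternating steps +4, +7, +4, +7, …: 39, 43, 50, 54, 61, 65 → 72.
Loaves — −4 each step: 59, 55, 51, 47, 43, 39 → 35.
Buns: 9, 16, 25, 36, 49, 64 → 81 (perfect squares: 3², 4², 5², …).
Putting it together: 72 pies, 35 loaves, 81 buns.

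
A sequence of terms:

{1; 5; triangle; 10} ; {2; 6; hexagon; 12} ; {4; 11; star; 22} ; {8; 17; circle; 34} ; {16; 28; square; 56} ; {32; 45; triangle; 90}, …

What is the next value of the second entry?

For the second entry, each term is the sum of the two before it: 5, 6, 11, 17, 28, 45 → 73.

73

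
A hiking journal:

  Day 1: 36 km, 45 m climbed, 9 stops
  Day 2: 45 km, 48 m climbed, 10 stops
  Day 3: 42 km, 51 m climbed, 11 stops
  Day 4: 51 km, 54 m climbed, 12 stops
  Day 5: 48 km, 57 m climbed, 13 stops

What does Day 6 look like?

Km: 36, 45, 42, 51, 48 → 57 (alternating steps +9, −3, +9, −3, …).
M climbed: +3 each step, so 45, 48, 51, 54, 57 → 60.
Stops — +1 each step: 9, 10, 11, 12, 13 → 14.
So the next record is 57 km, 60 m climbed, 14 stops.

57 km, 60 m climbed, 14 stops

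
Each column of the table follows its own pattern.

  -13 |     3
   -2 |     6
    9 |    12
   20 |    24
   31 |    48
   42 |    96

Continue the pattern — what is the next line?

53  192

First component: +11 each step; -13, -2, 9, 20, 31, 42 → 53.
Second component: ×2 each step, so 3, 6, 12, 24, 48, 96 → 192.
Putting it together: 53  192.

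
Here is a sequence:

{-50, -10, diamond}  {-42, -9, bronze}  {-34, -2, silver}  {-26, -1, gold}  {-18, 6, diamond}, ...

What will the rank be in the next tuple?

For the rank, repeats diamond → bronze → silver → gold: diamond, bronze, silver, gold, diamond → bronze.

bronze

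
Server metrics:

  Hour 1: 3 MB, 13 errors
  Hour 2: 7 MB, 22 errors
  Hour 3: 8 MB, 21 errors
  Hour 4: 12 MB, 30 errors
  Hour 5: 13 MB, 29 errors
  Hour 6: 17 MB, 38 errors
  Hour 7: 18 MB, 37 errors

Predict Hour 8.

22 MB, 46 errors

MB: alternating steps +4, +1, +4, +1, …; 3, 7, 8, 12, 13, 17, 18 → 22.
Errors: alternating steps +9, −1, +9, −1, …; 13, 22, 21, 30, 29, 38, 37 → 46.
Combining the parts gives 22 MB, 46 errors.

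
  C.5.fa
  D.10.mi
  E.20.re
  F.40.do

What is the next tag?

G.80.ti

For the letter, letters move forward 1 place in the alphabet: C, D, E, F → G.
For the second component, ×2 each step: 5, 10, 20, 40 → 80.
For the note, runs backward through the solfège scale do→ti: fa, mi, re, do → ti.
Putting it together: G.80.ti.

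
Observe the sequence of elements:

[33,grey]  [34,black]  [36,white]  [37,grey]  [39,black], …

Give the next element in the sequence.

First coordinate goes 33, 34, 36, 37, 39 → 40 (alternating steps +1, +2, +1, +2, …).
Shade goes grey, black, white, grey, black → white (repeats grey → black → white).
Putting it together: [40,white].

[40,white]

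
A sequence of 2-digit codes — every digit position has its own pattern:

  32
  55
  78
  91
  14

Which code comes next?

37

First digit: +2 each step, mod 10, so 3, 5, 7, 9, 1 → 3.
For the second digit, +3 each step, mod 10: 2, 5, 8, 1, 4 → 7.
So the next code is 37.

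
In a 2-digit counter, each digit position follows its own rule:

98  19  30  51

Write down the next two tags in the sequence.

First digit — +2 each step, mod 10: 9, 1, 3, 5 → 7 → 9.
Second digit — +1 each step, mod 10: 8, 9, 0, 1 → 2 → 3.
Putting the parts together: 72 and then 93.

72, 93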